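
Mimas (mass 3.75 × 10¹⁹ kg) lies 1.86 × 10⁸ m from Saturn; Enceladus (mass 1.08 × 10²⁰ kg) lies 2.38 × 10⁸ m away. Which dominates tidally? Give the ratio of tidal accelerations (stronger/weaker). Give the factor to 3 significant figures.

Enceladus, by a factor of ≈ 1.37

Tidal acceleration ∝ M/d³, so compare M/d³ for each.
Mimas: (3.75 × 10¹⁹) / (1.86 × 10⁸)³ = 5.828 × 10⁻⁶
Enceladus: (1.08 × 10²⁰) / (2.38 × 10⁸)³ = 8.011 × 10⁻⁶
Ratio (larger/smaller) = 1.37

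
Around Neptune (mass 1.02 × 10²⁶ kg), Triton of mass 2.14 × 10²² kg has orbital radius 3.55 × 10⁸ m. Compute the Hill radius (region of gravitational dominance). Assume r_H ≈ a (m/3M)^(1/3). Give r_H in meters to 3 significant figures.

r_H ≈ a (m/3M)^(1/3)
    = (3.55 × 10⁸) × (2.14 × 10²² / (3 × 1.02 × 10²⁶))^(1/3)
    = 1.46 × 10⁷ m

1.46 × 10⁷ m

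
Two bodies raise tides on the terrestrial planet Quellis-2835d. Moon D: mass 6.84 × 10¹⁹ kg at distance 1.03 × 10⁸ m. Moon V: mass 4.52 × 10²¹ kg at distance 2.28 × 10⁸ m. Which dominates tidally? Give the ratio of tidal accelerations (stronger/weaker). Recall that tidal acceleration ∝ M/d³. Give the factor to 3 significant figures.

Moon V, by a factor of ≈ 6.09

Tidal acceleration ∝ M/d³, so compare M/d³ for each.
Moon D: (6.84 × 10¹⁹) / (1.03 × 10⁸)³ = 6.260 × 10⁻⁵
Moon V: (4.52 × 10²¹) / (2.28 × 10⁸)³ = 3.814 × 10⁻⁴
Ratio (larger/smaller) = 6.09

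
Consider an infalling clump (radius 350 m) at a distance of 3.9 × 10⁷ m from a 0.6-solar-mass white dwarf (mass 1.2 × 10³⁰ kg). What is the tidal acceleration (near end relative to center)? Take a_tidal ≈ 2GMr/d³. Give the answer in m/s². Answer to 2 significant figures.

9.5 × 10⁻¹ m/s²

Δg = 2GMr/d³
   = 2 × (6.674 × 10⁻¹¹) × (1.2 × 10³⁰) × (350) / (3.9 × 10⁷)³
   = 9.5 × 10⁻¹ m/s²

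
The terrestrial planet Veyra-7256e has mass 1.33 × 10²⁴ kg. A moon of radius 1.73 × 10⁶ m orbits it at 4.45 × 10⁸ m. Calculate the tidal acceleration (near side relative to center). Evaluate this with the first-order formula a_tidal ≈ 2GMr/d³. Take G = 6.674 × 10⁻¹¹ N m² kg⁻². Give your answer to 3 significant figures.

3.49 × 10⁻⁶ m/s²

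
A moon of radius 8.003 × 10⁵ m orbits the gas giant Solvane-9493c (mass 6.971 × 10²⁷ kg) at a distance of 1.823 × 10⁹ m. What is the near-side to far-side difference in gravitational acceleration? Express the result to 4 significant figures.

2.458 × 10⁻⁴ m/s²

Near-to-far spans 2r, so the tidal difference is twice the near-to-center value: 4GMr/d³.
Δa = 4GMr/d³
   = 4 × (6.674 × 10⁻¹¹) × (6.971 × 10²⁷) × (8.003 × 10⁵) / (1.823 × 10⁹)³
   = 2.458 × 10⁻⁴ m/s²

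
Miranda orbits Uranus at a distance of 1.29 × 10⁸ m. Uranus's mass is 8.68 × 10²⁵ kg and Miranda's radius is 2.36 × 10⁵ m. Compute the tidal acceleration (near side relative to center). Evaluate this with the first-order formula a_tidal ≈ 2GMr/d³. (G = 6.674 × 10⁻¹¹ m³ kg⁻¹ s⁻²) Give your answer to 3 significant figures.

Differencing GM/(d−r)² and GM/d² to first order in r/d gives 2GMr/d³.
Δg = 2GMr/d³
   = 2 × (6.674 × 10⁻¹¹) × (8.68 × 10²⁵) × (2.36 × 10⁵) / (1.29 × 10⁸)³
   = 1.27 × 10⁻³ m/s²

1.27 × 10⁻³ m/s²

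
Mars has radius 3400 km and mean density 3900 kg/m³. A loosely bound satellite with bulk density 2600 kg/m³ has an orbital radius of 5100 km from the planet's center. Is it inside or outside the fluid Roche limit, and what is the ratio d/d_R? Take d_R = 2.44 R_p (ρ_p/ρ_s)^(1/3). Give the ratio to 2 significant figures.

inside; d/d_R ≈ 0.54

d_R = 2.44 × (3400 km) × (3900/2600)^(1/3) = 9497 km
d/d_R = (5100) / (9497) = 0.54
Since d/d_R < 1, the body is inside the Roche limit.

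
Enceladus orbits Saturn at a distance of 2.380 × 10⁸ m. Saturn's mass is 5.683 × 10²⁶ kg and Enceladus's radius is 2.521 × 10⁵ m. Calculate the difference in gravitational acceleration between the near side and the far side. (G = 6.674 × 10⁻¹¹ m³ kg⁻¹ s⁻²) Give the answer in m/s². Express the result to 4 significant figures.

2.837 × 10⁻³ m/s²

Δa = 4GMr/d³
   = 4 × (6.674 × 10⁻¹¹) × (5.683 × 10²⁶) × (2.521 × 10⁵) / (2.380 × 10⁸)³
   = 2.837 × 10⁻³ m/s²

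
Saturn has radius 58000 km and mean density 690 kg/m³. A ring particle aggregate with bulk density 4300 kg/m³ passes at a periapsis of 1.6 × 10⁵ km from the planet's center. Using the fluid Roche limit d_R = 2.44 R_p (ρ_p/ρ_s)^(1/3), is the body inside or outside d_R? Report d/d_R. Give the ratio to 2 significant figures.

outside; d/d_R ≈ 2.1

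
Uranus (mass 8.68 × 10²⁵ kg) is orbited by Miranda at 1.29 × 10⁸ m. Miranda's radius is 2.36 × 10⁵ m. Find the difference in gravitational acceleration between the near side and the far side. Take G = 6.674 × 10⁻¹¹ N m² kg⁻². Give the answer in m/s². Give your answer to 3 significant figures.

Δg = 4GMr/d³
   = 4 × (6.674 × 10⁻¹¹) × (8.68 × 10²⁵) × (2.36 × 10⁵) / (1.29 × 10⁸)³
   = 2.55 × 10⁻³ m/s²

2.55 × 10⁻³ m/s²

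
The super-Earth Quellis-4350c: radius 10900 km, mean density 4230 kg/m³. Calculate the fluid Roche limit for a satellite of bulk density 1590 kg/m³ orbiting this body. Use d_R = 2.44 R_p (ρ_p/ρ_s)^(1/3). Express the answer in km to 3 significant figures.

36900 km

d_R = 2.44 × 10900 km × (4230/1590)^(1/3)
    = 36900 km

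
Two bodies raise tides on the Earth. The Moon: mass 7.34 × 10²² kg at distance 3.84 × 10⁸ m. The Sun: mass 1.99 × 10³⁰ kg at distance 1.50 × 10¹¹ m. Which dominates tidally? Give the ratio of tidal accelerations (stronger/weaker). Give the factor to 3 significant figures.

Compare M/d³ for the two perturbers:
The Moon: (7.34 × 10²²) / (3.84 × 10⁸)³ = 1.296 × 10⁻³
The Sun: (1.99 × 10³⁰) / (1.50 × 10¹¹)³ = 5.896 × 10⁻⁴
Ratio (larger/smaller) = 2.20

The Moon, by a factor of ≈ 2.20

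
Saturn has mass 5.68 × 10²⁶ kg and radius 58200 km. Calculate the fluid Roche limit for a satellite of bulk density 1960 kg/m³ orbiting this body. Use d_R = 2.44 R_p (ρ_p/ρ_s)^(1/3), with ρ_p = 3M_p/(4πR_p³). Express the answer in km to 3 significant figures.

1.00 × 10⁵ km

ρ_p = 3M_p/(4πR_p³) = 3 × (5.68 × 10²⁶) / (4π × (5.82 × 10⁷ m)³) = 688 kg/m³
d_R = 2.44 × 58200 km × (688/1960)^(1/3)
    = 1.00 × 10⁵ km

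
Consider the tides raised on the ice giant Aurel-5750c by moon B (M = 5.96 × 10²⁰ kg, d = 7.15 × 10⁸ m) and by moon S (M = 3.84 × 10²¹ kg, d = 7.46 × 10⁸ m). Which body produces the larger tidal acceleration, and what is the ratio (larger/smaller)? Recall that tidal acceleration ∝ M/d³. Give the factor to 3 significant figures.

The tide-raising term goes as M/d³ (the gradient of a 1/d² field).
Moon B: (5.96 × 10²⁰) / (7.15 × 10⁸)³ = 1.631 × 10⁻⁶
Moon S: (3.84 × 10²¹) / (7.46 × 10⁸)³ = 9.249 × 10⁻⁶
Ratio (larger/smaller) = 5.67

Moon S, by a factor of ≈ 5.67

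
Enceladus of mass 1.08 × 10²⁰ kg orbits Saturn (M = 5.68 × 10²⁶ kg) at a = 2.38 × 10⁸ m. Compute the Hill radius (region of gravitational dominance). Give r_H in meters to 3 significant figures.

r_H ≈ a (m/3M)^(1/3)
    = (2.38 × 10⁸) × (1.08 × 10²⁰ / (3 × 5.68 × 10²⁶))^(1/3)
    = 9.49 × 10⁵ m

9.49 × 10⁵ m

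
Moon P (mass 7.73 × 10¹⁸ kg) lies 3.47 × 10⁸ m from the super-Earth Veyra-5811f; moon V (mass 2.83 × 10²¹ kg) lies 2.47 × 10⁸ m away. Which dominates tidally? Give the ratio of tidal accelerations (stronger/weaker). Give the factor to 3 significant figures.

Moon V, by a factor of ≈ 1020

Compare M/d³ for the two perturbers:
Moon P: (7.73 × 10¹⁸) / (3.47 × 10⁸)³ = 1.850 × 10⁻⁷
Moon V: (2.83 × 10²¹) / (2.47 × 10⁸)³ = 1.878 × 10⁻⁴
Ratio (larger/smaller) = 1020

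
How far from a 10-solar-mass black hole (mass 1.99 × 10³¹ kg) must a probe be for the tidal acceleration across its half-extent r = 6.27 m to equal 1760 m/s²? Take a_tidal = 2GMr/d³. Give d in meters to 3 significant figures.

2GMr/d³ = a_tidal  ⇒  d = (2GMr / a_tidal)^(1/3)
d = (2 × 6.674×10⁻¹¹ × (1.99 × 10³¹) × (6.27) / (1760))^(1/3)
  = 2.12 × 10⁶ m

2.12 × 10⁶ m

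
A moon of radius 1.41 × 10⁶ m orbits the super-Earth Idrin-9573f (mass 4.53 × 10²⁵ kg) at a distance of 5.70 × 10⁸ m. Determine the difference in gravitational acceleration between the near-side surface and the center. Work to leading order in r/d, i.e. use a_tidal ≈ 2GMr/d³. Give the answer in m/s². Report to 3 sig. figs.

4.60 × 10⁻⁵ m/s²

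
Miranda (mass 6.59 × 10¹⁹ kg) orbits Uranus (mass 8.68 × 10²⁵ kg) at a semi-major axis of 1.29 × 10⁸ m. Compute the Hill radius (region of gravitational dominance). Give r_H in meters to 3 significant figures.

r_H ≈ a (m/3M)^(1/3)
    = (1.29 × 10⁸) × (6.59 × 10¹⁹ / (3 × 8.68 × 10²⁵))^(1/3)
    = 8.16 × 10⁵ m

8.16 × 10⁵ m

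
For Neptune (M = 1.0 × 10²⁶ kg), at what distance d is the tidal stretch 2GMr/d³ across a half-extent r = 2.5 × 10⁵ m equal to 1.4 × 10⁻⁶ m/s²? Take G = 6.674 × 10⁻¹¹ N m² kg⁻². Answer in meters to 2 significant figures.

1.3 × 10⁹ m

2GMr/d³ = a_tidal  ⇒  d = (2GMr / a_tidal)^(1/3)
d = (2 × 6.674×10⁻¹¹ × (1.0 × 10²⁶) × (2.5 × 10⁵) / (1.4 × 10⁻⁶))^(1/3)
  = 1.3 × 10⁹ m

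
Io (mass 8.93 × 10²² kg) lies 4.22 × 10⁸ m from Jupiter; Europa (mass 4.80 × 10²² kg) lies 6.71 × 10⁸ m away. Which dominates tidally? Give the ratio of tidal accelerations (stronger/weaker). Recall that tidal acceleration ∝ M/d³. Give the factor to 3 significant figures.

Io, by a factor of ≈ 7.48

Tidal acceleration ∝ M/d³, so compare M/d³ for each.
Io: (8.93 × 10²²) / (4.22 × 10⁸)³ = 1.188 × 10⁻³
Europa: (4.80 × 10²²) / (6.71 × 10⁸)³ = 1.589 × 10⁻⁴
Ratio (larger/smaller) = 7.48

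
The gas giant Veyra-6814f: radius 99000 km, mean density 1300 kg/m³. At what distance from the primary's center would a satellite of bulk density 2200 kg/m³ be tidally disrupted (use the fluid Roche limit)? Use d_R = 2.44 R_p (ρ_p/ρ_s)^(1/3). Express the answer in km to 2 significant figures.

2.0 × 10⁵ km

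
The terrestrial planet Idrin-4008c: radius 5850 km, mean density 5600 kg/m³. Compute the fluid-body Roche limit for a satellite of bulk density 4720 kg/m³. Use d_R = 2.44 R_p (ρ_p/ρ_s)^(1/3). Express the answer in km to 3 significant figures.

15100 km

d_R = 2.44 × 5850 km × (5600/4720)^(1/3)
    = 15100 km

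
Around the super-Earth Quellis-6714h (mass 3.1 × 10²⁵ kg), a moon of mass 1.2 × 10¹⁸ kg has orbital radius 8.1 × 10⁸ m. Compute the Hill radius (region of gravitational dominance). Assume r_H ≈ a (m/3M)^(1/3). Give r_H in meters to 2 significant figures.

1.9 × 10⁶ m

r_H ≈ a (m/3M)^(1/3)
    = (8.1 × 10⁸) × (1.2 × 10¹⁸ / (3 × 3.1 × 10²⁵))^(1/3)
    = 1.9 × 10⁶ m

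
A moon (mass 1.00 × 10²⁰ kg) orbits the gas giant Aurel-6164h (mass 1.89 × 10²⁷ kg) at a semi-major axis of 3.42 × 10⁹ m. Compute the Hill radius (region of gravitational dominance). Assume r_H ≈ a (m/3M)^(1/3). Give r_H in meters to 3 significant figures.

8.90 × 10⁶ m

r_H ≈ a (m/3M)^(1/3)
    = (3.42 × 10⁹) × (1.00 × 10²⁰ / (3 × 1.89 × 10²⁷))^(1/3)
    = 8.90 × 10⁶ m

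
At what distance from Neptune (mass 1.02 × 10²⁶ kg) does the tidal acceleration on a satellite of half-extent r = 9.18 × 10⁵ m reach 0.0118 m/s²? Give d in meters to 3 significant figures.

1.02 × 10⁸ m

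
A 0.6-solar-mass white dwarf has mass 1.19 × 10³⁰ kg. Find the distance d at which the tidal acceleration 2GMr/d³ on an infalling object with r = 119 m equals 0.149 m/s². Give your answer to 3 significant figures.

5.02 × 10⁷ m

2GMr/d³ = a_tidal  ⇒  d = (2GMr / a_tidal)^(1/3)
d = (2 × 6.674×10⁻¹¹ × (1.19 × 10³⁰) × (119) / (0.149))^(1/3)
  = 5.02 × 10⁷ m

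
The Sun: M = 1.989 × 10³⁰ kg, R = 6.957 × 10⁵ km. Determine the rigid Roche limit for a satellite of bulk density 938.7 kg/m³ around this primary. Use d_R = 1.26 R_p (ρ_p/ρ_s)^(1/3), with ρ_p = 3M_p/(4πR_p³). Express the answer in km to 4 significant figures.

ρ_p = 3M_p/(4πR_p³) = 3 × (1.989 × 10³⁰) / (4π × (6.957 × 10⁸ m)³) = 1410 kg/m³
d_R = 1.26 × 6.957 × 10⁵ km × (1410/938.7)^(1/3)
    = 1.004 × 10⁶ km

1.004 × 10⁶ km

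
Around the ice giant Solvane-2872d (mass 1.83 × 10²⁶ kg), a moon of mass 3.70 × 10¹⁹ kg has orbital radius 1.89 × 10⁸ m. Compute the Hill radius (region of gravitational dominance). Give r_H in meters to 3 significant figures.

7.69 × 10⁵ m

r_H ≈ a (m/3M)^(1/3)
    = (1.89 × 10⁸) × (3.70 × 10¹⁹ / (3 × 1.83 × 10²⁶))^(1/3)
    = 7.69 × 10⁵ m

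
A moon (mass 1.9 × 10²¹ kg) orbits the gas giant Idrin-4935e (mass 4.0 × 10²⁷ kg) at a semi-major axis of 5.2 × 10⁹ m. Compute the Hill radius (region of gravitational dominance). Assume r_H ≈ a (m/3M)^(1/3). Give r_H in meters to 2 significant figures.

2.8 × 10⁷ m

r_H ≈ a (m/3M)^(1/3)
    = (5.2 × 10⁹) × (1.9 × 10²¹ / (3 × 4.0 × 10²⁷))^(1/3)
    = 2.8 × 10⁷ m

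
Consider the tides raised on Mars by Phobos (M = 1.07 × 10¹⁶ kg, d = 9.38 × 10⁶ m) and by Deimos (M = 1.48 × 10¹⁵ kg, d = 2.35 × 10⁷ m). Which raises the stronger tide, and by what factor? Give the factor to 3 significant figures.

Tidal acceleration ∝ M/d³, so compare M/d³ for each.
Phobos: (1.07 × 10¹⁶) / (9.38 × 10⁶)³ = 1.297 × 10⁻⁵
Deimos: (1.48 × 10¹⁵) / (2.35 × 10⁷)³ = 1.140 × 10⁻⁷
Ratio (larger/smaller) = 114

Phobos, by a factor of ≈ 114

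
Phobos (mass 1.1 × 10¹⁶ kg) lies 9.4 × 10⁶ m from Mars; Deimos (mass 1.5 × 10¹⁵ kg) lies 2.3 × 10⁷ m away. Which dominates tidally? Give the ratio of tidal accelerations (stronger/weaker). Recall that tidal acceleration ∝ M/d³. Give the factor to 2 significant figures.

Phobos, by a factor of ≈ 110

Tidal stretch scales as M/d³; compute that for each body.
Phobos: (1.1 × 10¹⁶) / (9.4 × 10⁶)³ = 1.324 × 10⁻⁵
Deimos: (1.5 × 10¹⁵) / (2.3 × 10⁷)³ = 1.233 × 10⁻⁷
Ratio (larger/smaller) = 110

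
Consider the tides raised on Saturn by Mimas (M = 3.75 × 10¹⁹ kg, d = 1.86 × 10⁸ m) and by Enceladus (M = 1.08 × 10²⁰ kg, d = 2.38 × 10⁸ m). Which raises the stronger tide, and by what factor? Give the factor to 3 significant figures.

Enceladus, by a factor of ≈ 1.37

The tide-raising term goes as M/d³ (the gradient of a 1/d² field).
Mimas: (3.75 × 10¹⁹) / (1.86 × 10⁸)³ = 5.828 × 10⁻⁶
Enceladus: (1.08 × 10²⁰) / (2.38 × 10⁸)³ = 8.011 × 10⁻⁶
Ratio (larger/smaller) = 1.37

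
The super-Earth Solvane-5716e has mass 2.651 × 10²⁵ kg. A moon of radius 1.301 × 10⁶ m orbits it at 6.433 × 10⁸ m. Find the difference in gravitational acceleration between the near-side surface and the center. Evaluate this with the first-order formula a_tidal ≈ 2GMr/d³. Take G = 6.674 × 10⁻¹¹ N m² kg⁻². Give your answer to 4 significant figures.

a_tidal = 2GMr/d³
        = 2 × (6.674 × 10⁻¹¹) × (2.651 × 10²⁵) × (1.301 × 10⁶) / (6.433 × 10⁸)³
        = 1.729 × 10⁻⁵ m/s²

1.729 × 10⁻⁵ m/s²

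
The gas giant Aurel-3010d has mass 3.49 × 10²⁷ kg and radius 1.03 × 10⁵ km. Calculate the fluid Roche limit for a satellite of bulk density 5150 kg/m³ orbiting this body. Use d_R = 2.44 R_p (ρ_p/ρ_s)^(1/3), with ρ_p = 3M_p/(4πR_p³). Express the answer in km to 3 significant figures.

1.33 × 10⁵ km

ρ_p = 3M_p/(4πR_p³) = 3 × (3.49 × 10²⁷) / (4π × (1.03 × 10⁸ m)³) = 762 kg/m³
d_R = 2.44 × 1.03 × 10⁵ km × (762/5150)^(1/3)
    = 1.33 × 10⁵ km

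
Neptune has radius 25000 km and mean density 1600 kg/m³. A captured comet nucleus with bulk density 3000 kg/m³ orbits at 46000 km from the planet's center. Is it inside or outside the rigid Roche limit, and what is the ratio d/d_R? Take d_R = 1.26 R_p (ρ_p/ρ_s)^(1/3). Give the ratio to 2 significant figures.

d_R = 1.26 × (25000 km) × (1600/3000)^(1/3) = 25550 km
d/d_R = (46000) / (25550) = 1.8
Since d/d_R > 1, the body is outside the Roche limit.

outside; d/d_R ≈ 1.8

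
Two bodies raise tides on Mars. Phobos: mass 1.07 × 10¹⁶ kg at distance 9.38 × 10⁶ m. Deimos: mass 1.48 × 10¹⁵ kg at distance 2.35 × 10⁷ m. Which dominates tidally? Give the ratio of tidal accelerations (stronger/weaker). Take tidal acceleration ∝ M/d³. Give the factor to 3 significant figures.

Tidal stretch scales as M/d³; compute that for each body.
Phobos: (1.07 × 10¹⁶) / (9.38 × 10⁶)³ = 1.297 × 10⁻⁵
Deimos: (1.48 × 10¹⁵) / (2.35 × 10⁷)³ = 1.140 × 10⁻⁷
Ratio (larger/smaller) = 114

Phobos, by a factor of ≈ 114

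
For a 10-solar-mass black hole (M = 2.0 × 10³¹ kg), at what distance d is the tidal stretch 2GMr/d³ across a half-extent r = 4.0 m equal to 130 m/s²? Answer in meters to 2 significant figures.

2GMr/d³ = a_tidal  ⇒  d = (2GMr / a_tidal)^(1/3)
d = (2 × 6.674×10⁻¹¹ × (2.0 × 10³¹) × (4.0) / (130))^(1/3)
  = 4.3 × 10⁶ m

4.3 × 10⁶ m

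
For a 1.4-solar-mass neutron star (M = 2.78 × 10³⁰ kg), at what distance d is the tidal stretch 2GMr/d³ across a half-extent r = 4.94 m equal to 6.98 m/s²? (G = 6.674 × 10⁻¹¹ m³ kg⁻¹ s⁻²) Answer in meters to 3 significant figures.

2GMr/d³ = a_tidal  ⇒  d = (2GMr / a_tidal)^(1/3)
d = (2 × 6.674×10⁻¹¹ × (2.78 × 10³⁰) × (4.94) / (6.98))^(1/3)
  = 6.40 × 10⁶ m

6.40 × 10⁶ m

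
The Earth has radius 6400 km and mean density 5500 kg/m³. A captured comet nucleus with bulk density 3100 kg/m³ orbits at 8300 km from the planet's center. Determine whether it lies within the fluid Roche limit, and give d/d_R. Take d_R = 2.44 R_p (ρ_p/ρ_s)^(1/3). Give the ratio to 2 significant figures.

d_R = 2.44 × (6400 km) × (5500/3100)^(1/3) = 18900 km
d/d_R = (8300) / (18900) = 0.44
Since d/d_R < 1, the body is inside the Roche limit.

inside; d/d_R ≈ 0.44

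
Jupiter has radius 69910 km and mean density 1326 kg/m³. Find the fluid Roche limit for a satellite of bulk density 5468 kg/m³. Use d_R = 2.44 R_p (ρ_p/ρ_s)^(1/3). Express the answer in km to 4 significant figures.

d_R = 2.44 × 69910 km × (1326/5468)^(1/3)
    = 1.064 × 10⁵ km

1.064 × 10⁵ km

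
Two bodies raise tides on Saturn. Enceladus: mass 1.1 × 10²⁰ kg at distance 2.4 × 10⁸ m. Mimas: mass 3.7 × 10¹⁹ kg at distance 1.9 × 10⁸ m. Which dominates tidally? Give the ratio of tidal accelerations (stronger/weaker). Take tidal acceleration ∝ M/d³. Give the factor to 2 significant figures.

Enceladus, by a factor of ≈ 1.5

The tide-raising term goes as M/d³ (the gradient of a 1/d² field).
Enceladus: (1.1 × 10²⁰) / (2.4 × 10⁸)³ = 7.957 × 10⁻⁶
Mimas: (3.7 × 10¹⁹) / (1.9 × 10⁸)³ = 5.394 × 10⁻⁶
Ratio (larger/smaller) = 1.5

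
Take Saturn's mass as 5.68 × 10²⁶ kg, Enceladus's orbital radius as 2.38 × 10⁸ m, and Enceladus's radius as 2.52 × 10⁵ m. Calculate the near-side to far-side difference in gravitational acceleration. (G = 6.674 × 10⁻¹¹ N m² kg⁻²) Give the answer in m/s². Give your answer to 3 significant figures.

2.83 × 10⁻³ m/s²

a_tidal = 4GMr/d³
        = 4 × (6.674 × 10⁻¹¹) × (5.68 × 10²⁶) × (2.52 × 10⁵) / (2.38 × 10⁸)³
        = 2.83 × 10⁻³ m/s²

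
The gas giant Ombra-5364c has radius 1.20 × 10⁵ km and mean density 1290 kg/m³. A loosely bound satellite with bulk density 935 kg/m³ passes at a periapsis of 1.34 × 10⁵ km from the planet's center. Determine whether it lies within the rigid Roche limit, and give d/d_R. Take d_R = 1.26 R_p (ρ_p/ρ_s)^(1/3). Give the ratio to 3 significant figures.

inside; d/d_R ≈ 0.796

d_R = 1.26 × (1.20 × 10⁵ km) × (1290/935)^(1/3) = 1.683 × 10⁵ km
d/d_R = (1.34 × 10⁵) / (1.683 × 10⁵) = 0.796
Since d/d_R < 1, the body is inside the Roche limit.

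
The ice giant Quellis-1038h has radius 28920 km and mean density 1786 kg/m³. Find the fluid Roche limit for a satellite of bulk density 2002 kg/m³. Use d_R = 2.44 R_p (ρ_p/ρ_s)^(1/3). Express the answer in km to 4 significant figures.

d_R = 2.44 × 28920 km × (1786/2002)^(1/3)
    = 67930 km

67930 km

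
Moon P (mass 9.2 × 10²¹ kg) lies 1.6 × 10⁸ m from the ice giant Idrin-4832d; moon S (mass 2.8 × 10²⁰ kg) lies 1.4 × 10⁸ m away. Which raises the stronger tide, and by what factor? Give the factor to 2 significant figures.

Tidal stretch scales as M/d³; compute that for each body.
Moon P: (9.2 × 10²¹) / (1.6 × 10⁸)³ = 2.246 × 10⁻³
Moon S: (2.8 × 10²⁰) / (1.4 × 10⁸)³ = 1.020 × 10⁻⁴
Ratio (larger/smaller) = 22

Moon P, by a factor of ≈ 22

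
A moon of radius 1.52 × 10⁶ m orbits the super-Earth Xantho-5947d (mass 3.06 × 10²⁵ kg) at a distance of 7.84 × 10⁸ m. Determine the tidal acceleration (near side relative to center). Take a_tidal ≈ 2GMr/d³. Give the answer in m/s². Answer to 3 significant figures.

1.29 × 10⁻⁵ m/s²

The tidal stretch is the gradient of GM/d² times the body's extent r, hence the 1/d³ dependence.
Δg = 2GMr/d³
   = 2 × (6.674 × 10⁻¹¹) × (3.06 × 10²⁵) × (1.52 × 10⁶) / (7.84 × 10⁸)³
   = 1.29 × 10⁻⁵ m/s²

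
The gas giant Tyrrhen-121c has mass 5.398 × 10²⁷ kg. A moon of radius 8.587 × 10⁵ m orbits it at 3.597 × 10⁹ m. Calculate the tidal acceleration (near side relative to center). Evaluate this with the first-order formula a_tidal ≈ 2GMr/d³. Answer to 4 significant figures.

Δg = 2GMr/d³
   = 2 × (6.674 × 10⁻¹¹) × (5.398 × 10²⁷) × (8.587 × 10⁵) / (3.597 × 10⁹)³
   = 1.329 × 10⁻⁵ m/s²

1.329 × 10⁻⁵ m/s²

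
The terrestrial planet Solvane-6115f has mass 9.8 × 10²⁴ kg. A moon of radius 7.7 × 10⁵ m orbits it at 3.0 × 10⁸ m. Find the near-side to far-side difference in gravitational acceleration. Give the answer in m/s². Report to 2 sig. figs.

a_tidal = 4GMr/d³
        = 4 × (6.674 × 10⁻¹¹) × (9.8 × 10²⁴) × (7.7 × 10⁵) / (3.0 × 10⁸)³
        = 7.5 × 10⁻⁵ m/s²

7.5 × 10⁻⁵ m/s²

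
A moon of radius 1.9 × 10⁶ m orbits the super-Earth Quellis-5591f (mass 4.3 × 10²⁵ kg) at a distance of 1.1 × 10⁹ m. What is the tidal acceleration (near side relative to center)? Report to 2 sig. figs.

8.2 × 10⁻⁶ m/s²

Δa = 2GMr/d³
   = 2 × (6.674 × 10⁻¹¹) × (4.3 × 10²⁵) × (1.9 × 10⁶) / (1.1 × 10⁹)³
   = 8.2 × 10⁻⁶ m/s²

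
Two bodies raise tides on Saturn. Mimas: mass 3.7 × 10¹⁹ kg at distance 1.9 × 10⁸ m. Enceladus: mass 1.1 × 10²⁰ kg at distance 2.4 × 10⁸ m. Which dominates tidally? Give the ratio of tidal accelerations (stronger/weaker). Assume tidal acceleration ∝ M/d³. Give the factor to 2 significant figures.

Enceladus, by a factor of ≈ 1.5

Tidal stretch scales as M/d³; compute that for each body.
Mimas: (3.7 × 10¹⁹) / (1.9 × 10⁸)³ = 5.394 × 10⁻⁶
Enceladus: (1.1 × 10²⁰) / (2.4 × 10⁸)³ = 7.957 × 10⁻⁶
Ratio (larger/smaller) = 1.5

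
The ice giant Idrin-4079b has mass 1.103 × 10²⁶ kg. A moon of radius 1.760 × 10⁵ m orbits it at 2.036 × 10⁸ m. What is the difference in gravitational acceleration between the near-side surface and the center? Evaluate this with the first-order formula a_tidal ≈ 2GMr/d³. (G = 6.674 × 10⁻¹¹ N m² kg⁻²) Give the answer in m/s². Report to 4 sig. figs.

Δa = 2GMr/d³
   = 2 × (6.674 × 10⁻¹¹) × (1.103 × 10²⁶) × (1.760 × 10⁵) / (2.036 × 10⁸)³
   = 3.070 × 10⁻⁴ m/s²

3.070 × 10⁻⁴ m/s²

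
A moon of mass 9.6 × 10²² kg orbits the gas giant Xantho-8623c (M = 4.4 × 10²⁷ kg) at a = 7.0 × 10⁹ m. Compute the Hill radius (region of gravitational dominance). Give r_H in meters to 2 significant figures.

r_H ≈ a (m/3M)^(1/3)
    = (7.0 × 10⁹) × (9.6 × 10²² / (3 × 4.4 × 10²⁷))^(1/3)
    = 1.4 × 10⁸ m

1.4 × 10⁸ m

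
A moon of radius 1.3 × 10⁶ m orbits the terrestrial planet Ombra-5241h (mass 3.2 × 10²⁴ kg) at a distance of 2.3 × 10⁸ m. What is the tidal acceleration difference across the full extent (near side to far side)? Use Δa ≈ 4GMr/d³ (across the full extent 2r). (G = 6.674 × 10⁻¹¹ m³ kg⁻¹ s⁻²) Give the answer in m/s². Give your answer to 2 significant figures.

9.1 × 10⁻⁵ m/s²

Δg = 4GMr/d³
   = 4 × (6.674 × 10⁻¹¹) × (3.2 × 10²⁴) × (1.3 × 10⁶) / (2.3 × 10⁸)³
   = 9.1 × 10⁻⁵ m/s²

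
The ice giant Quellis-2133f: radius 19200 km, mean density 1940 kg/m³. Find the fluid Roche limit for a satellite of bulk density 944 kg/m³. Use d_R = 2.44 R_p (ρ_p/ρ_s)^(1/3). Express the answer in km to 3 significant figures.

59600 km

d_R = 2.44 × 19200 km × (1940/944)^(1/3)
    = 59600 km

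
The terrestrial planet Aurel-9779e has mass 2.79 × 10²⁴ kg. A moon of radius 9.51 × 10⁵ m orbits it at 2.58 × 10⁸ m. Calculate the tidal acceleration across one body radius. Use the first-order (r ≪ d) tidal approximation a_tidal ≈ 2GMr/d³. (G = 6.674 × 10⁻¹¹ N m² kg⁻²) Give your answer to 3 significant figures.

2.06 × 10⁻⁵ m/s²

a_tidal = 2GMr/d³
        = 2 × (6.674 × 10⁻¹¹) × (2.79 × 10²⁴) × (9.51 × 10⁵) / (2.58 × 10⁸)³
        = 2.06 × 10⁻⁵ m/s²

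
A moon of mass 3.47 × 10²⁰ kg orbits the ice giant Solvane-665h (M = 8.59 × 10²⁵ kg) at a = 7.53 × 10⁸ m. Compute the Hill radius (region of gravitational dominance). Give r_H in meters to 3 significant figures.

r_H ≈ a (m/3M)^(1/3)
    = (7.53 × 10⁸) × (3.47 × 10²⁰ / (3 × 8.59 × 10²⁵))^(1/3)
    = 8.32 × 10⁶ m

8.32 × 10⁶ m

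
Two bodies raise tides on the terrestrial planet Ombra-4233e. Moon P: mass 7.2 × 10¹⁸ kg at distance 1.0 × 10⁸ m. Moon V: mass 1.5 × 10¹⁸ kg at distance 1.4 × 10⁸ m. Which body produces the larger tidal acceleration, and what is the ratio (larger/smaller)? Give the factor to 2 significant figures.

Compare M/d³ for the two perturbers:
Moon P: (7.2 × 10¹⁸) / (1.0 × 10⁸)³ = 7.200 × 10⁻⁶
Moon V: (1.5 × 10¹⁸) / (1.4 × 10⁸)³ = 5.466 × 10⁻⁷
Ratio (larger/smaller) = 13

Moon P, by a factor of ≈ 13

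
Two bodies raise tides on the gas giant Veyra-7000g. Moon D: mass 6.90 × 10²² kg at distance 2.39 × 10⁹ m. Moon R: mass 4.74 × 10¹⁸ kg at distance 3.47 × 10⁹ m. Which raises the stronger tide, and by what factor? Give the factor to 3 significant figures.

The tide-raising term goes as M/d³ (the gradient of a 1/d² field).
Moon D: (6.90 × 10²²) / (2.39 × 10⁹)³ = 5.054 × 10⁻⁶
Moon R: (4.74 × 10¹⁸) / (3.47 × 10⁹)³ = 1.134 × 10⁻¹⁰
Ratio (larger/smaller) = 44600

Moon D, by a factor of ≈ 44600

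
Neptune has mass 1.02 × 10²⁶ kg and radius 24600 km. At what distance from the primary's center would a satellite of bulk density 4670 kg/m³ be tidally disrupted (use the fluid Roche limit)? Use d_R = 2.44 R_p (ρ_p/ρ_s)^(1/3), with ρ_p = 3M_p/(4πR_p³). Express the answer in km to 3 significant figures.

42300 km

ρ_p = 3M_p/(4πR_p³) = 3 × (1.02 × 10²⁶) / (4π × (2.46 × 10⁷ m)³) = 1640 kg/m³
d_R = 2.44 × 24600 km × (1640/4670)^(1/3)
    = 42300 km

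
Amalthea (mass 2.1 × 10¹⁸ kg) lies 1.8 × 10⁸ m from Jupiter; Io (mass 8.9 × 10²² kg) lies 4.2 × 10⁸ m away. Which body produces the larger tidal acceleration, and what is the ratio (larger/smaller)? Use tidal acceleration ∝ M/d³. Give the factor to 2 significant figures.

Io, by a factor of ≈ 3300

The tide-raising term goes as M/d³ (the gradient of a 1/d² field).
Amalthea: (2.1 × 10¹⁸) / (1.8 × 10⁸)³ = 3.601 × 10⁻⁷
Io: (8.9 × 10²²) / (4.2 × 10⁸)³ = 1.201 × 10⁻³
Ratio (larger/smaller) = 3300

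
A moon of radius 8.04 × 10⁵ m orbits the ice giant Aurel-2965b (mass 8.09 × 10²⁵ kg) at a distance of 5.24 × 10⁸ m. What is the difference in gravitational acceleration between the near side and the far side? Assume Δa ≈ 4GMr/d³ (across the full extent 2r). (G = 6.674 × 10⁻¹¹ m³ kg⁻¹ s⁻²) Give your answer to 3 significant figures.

a_tidal = 4GMr/d³
        = 4 × (6.674 × 10⁻¹¹) × (8.09 × 10²⁵) × (8.04 × 10⁵) / (5.24 × 10⁸)³
        = 1.21 × 10⁻⁴ m/s²

1.21 × 10⁻⁴ m/s²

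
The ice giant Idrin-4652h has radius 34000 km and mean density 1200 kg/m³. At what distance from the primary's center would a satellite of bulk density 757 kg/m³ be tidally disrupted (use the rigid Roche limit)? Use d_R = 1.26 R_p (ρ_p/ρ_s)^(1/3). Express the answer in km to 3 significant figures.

50000 km

d_R = 1.26 × 34000 km × (1200/757)^(1/3)
    = 50000 km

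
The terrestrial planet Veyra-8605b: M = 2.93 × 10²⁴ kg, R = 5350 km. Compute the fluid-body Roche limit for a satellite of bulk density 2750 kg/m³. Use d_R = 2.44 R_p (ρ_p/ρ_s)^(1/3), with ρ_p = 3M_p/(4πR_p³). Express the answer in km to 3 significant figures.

ρ_p = 3M_p/(4πR_p³) = 3 × (2.93 × 10²⁴) / (4π × (5.35 × 10⁶ m)³) = 4570 kg/m³
d_R = 2.44 × 5350 km × (4570/2750)^(1/3)
    = 15500 km

15500 km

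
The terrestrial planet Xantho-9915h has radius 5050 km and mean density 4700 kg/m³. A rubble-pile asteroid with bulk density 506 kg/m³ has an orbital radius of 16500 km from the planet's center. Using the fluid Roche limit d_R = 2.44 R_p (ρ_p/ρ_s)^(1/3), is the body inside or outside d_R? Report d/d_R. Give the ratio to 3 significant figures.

d_R = 2.44 × (5050 km) × (4700/506)^(1/3) = 25900 km
d/d_R = (16500) / (25900) = 0.637
Since d/d_R < 1, the body is inside the Roche limit.

inside; d/d_R ≈ 0.637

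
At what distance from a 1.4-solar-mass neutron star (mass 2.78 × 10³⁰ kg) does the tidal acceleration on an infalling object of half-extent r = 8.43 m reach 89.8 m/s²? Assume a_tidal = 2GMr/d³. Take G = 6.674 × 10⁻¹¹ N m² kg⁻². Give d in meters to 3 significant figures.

2GMr/d³ = a_tidal  ⇒  d = (2GMr / a_tidal)^(1/3)
d = (2 × 6.674×10⁻¹¹ × (2.78 × 10³⁰) × (8.43) / (89.8))^(1/3)
  = 3.27 × 10⁶ m

3.27 × 10⁶ m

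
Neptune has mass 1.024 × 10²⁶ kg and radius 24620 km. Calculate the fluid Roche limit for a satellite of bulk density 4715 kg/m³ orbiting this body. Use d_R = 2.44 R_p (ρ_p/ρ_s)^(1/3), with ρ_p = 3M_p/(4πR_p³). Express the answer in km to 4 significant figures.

42230 km

ρ_p = 3M_p/(4πR_p³) = 3 × (1.024 × 10²⁶) / (4π × (2.462 × 10⁷ m)³) = 1638 kg/m³
d_R = 2.44 × 24620 km × (1638/4715)^(1/3)
    = 42230 km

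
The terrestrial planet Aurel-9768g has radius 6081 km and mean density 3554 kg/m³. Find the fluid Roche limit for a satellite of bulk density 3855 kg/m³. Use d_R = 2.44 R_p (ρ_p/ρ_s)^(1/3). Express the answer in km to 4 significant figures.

d_R = 2.44 × 6081 km × (3554/3855)^(1/3)
    = 14440 km

14440 km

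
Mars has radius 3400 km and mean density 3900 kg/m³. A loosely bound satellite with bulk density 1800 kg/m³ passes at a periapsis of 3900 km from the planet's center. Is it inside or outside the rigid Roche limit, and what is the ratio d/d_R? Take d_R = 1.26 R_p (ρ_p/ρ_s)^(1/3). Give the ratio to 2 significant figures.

inside; d/d_R ≈ 0.70

d_R = 1.26 × (3400 km) × (3900/1800)^(1/3) = 5543 km
d/d_R = (3900) / (5543) = 0.70
Since d/d_R < 1, the body is inside the Roche limit.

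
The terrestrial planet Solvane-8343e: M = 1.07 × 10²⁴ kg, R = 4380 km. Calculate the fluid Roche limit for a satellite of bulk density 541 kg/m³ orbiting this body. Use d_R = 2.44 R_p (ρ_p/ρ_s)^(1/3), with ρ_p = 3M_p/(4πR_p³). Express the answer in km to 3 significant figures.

19000 km

ρ_p = 3M_p/(4πR_p³) = 3 × (1.07 × 10²⁴) / (4π × (4.38 × 10⁶ m)³) = 3040 kg/m³
d_R = 2.44 × 4380 km × (3040/541)^(1/3)
    = 19000 km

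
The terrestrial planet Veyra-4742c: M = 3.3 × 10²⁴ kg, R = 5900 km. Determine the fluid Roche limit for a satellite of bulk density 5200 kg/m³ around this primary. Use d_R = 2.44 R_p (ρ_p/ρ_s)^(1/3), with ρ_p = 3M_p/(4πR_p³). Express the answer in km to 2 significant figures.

13000 km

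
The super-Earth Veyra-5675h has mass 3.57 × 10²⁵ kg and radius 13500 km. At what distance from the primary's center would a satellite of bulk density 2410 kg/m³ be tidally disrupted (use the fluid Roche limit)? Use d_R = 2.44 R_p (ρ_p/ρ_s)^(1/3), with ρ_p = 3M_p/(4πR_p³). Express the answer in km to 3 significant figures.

ρ_p = 3M_p/(4πR_p³) = 3 × (3.57 × 10²⁵) / (4π × (1.35 × 10⁷ m)³) = 3460 kg/m³
d_R = 2.44 × 13500 km × (3460/2410)^(1/3)
    = 37200 km

37200 km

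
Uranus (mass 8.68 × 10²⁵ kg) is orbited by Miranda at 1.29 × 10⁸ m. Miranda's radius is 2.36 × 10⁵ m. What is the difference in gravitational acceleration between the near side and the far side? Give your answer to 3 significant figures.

2.55 × 10⁻³ m/s²

a_tidal = 4GMr/d³
        = 4 × (6.674 × 10⁻¹¹) × (8.68 × 10²⁵) × (2.36 × 10⁵) / (1.29 × 10⁸)³
        = 2.55 × 10⁻³ m/s²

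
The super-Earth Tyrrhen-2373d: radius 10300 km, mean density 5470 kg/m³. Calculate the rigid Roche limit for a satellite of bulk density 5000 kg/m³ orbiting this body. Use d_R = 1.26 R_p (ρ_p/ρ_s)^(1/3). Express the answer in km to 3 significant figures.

d_R = 1.26 × 10300 km × (5470/5000)^(1/3)
    = 13400 km

13400 km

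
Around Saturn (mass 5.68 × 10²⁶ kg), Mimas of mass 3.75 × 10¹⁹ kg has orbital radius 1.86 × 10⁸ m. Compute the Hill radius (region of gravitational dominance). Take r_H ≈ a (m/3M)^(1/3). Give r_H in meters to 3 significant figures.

r_H ≈ a (m/3M)^(1/3)
    = (1.86 × 10⁸) × (3.75 × 10¹⁹ / (3 × 5.68 × 10²⁶))^(1/3)
    = 5.21 × 10⁵ m

5.21 × 10⁵ m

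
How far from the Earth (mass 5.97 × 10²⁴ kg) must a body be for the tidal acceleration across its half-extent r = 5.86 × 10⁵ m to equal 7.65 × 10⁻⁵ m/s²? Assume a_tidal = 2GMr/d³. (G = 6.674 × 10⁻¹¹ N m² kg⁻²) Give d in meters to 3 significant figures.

1.83 × 10⁸ m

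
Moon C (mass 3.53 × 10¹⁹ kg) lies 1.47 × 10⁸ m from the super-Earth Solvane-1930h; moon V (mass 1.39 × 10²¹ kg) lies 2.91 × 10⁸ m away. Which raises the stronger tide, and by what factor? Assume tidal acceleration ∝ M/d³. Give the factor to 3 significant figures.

Compare M/d³ for the two perturbers:
Moon C: (3.53 × 10¹⁹) / (1.47 × 10⁸)³ = 1.111 × 10⁻⁵
Moon V: (1.39 × 10²¹) / (2.91 × 10⁸)³ = 5.641 × 10⁻⁵
Ratio (larger/smaller) = 5.08

Moon V, by a factor of ≈ 5.08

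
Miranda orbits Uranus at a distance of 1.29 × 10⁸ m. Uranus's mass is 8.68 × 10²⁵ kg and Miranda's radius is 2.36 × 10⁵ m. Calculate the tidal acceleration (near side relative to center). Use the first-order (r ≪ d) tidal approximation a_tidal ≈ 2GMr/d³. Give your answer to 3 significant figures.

Δa = 2GMr/d³
   = 2 × (6.674 × 10⁻¹¹) × (8.68 × 10²⁵) × (2.36 × 10⁵) / (1.29 × 10⁸)³
   = 1.27 × 10⁻³ m/s²

1.27 × 10⁻³ m/s²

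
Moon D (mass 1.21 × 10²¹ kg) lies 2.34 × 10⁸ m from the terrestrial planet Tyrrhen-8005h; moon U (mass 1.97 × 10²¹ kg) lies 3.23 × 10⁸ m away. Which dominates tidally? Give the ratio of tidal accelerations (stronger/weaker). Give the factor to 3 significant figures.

Tidal stretch scales as M/d³; compute that for each body.
Moon D: (1.21 × 10²¹) / (2.34 × 10⁸)³ = 9.444 × 10⁻⁵
Moon U: (1.97 × 10²¹) / (3.23 × 10⁸)³ = 5.846 × 10⁻⁵
Ratio (larger/smaller) = 1.62

Moon D, by a factor of ≈ 1.62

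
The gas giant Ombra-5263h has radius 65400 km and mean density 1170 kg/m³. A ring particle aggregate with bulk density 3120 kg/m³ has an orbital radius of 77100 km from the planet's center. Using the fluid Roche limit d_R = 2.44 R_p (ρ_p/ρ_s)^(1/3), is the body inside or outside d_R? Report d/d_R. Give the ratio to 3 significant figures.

inside; d/d_R ≈ 0.670

d_R = 2.44 × (65400 km) × (1170/3120)^(1/3) = 1.151 × 10⁵ km
d/d_R = (77100) / (1.151 × 10⁵) = 0.670
Since d/d_R < 1, the body is inside the Roche limit.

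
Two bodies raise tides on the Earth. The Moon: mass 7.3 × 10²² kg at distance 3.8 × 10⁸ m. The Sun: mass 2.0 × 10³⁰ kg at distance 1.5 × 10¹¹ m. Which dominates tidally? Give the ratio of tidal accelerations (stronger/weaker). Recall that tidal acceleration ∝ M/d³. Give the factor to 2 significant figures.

The Moon, by a factor of ≈ 2.2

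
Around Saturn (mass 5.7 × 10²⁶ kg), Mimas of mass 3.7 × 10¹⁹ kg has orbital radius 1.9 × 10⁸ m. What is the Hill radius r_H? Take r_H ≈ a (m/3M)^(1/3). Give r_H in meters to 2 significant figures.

r_H ≈ a (m/3M)^(1/3)
    = (1.9 × 10⁸) × (3.7 × 10¹⁹ / (3 × 5.7 × 10²⁶))^(1/3)
    = 5.3 × 10⁵ m

5.3 × 10⁵ m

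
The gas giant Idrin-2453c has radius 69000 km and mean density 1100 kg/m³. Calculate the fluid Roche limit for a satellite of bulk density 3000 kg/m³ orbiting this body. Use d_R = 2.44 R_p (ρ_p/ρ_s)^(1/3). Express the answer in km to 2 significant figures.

d_R = 2.44 × 69000 km × (1100/3000)^(1/3)
    = 1.2 × 10⁵ km

1.2 × 10⁵ km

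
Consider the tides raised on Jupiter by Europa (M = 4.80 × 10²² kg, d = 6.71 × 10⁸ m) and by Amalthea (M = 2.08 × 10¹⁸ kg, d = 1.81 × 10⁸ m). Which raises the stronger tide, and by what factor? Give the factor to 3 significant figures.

Europa, by a factor of ≈ 453

Tidal acceleration ∝ M/d³, so compare M/d³ for each.
Europa: (4.80 × 10²²) / (6.71 × 10⁸)³ = 1.589 × 10⁻⁴
Amalthea: (2.08 × 10¹⁸) / (1.81 × 10⁸)³ = 3.508 × 10⁻⁷
Ratio (larger/smaller) = 453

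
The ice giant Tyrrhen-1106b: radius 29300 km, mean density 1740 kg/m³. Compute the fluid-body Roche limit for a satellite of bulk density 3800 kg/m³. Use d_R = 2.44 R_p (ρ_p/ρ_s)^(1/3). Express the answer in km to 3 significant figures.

55100 km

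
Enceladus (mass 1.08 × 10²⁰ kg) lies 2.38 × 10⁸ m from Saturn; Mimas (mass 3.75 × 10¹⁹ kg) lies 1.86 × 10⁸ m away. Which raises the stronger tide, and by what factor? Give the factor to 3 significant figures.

Enceladus, by a factor of ≈ 1.37

Tidal acceleration ∝ M/d³, so compare M/d³ for each.
Enceladus: (1.08 × 10²⁰) / (2.38 × 10⁸)³ = 8.011 × 10⁻⁶
Mimas: (3.75 × 10¹⁹) / (1.86 × 10⁸)³ = 5.828 × 10⁻⁶
Ratio (larger/smaller) = 1.37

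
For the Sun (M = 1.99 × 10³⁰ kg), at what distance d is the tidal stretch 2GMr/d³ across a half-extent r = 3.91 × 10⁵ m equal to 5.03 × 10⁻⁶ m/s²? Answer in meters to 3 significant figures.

2.74 × 10¹⁰ m

2GMr/d³ = a_tidal  ⇒  d = (2GMr / a_tidal)^(1/3)
d = (2 × 6.674×10⁻¹¹ × (1.99 × 10³⁰) × (3.91 × 10⁵) / (5.03 × 10⁻⁶))^(1/3)
  = 2.74 × 10¹⁰ m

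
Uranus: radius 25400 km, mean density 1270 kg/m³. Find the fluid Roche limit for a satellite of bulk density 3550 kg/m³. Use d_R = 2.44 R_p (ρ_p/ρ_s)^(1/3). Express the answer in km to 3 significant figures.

d_R = 2.44 × 25400 km × (1270/3550)^(1/3)
    = 44000 km

44000 km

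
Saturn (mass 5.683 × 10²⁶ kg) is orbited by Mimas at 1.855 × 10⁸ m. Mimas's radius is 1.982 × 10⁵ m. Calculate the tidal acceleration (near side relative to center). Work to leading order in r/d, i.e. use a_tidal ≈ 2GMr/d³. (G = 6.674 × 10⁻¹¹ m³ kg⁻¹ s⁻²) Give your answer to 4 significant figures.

a_tidal = 2GMr/d³
        = 2 × (6.674 × 10⁻¹¹) × (5.683 × 10²⁶) × (1.982 × 10⁵) / (1.855 × 10⁸)³
        = 2.355 × 10⁻³ m/s²

2.355 × 10⁻³ m/s²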